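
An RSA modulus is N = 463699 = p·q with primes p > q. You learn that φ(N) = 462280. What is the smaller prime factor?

509

φ(n) = (p−1)(q−1) = n − (p+q) + 1, so p + q = 463699 − 462280 + 1 = 1420.
p and q are the roots of t² − 1420t + 463699 = 0.
Discriminant: 1420² − 4·463699 = 2016400 − 1854796 = 161604; √161604 = 402.
q = (1420 − 402)/2 = 509, p = (1420 + 402)/2 = 911.
Check: 509 · 911 = 463699.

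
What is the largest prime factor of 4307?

4307 = 59 · 73
73 is prime.
So 4307 = 59 · 73; the largest prime factor is 73.

73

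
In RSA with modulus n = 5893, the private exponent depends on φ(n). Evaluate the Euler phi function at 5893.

Factor: 5893 = 71 · 83.
φ(5893) = (71−1) · (83−1) = 70 · 82 = 5740.

5740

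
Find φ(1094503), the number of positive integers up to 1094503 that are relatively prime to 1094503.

1058304

Factor: 1094503 = 53 · 107 · 193.
φ(1094503) = (53−1) · (107−1) · (193−1) = 52 · 106 · 192 = 1058304.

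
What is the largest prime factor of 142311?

89

142311 = 3 · 47437
47437 = 13 · 3649
3649 = 41 · 89
89 is prime.
So 142311 = 3 · 13 · 41 · 89; the largest prime factor is 89.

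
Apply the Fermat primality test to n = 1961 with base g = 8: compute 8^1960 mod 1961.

8^1 ≡ 8 (mod 1961)
8^2 ≡ 8^2 = 64 ≡ 64 (mod 1961)
8^4 ≡ 64^2 = 4096 ≡ 174 (mod 1961)
8^8 ≡ 174^2 = 30276 ≡ 861 (mod 1961)
8^16 ≡ 861^2 = 741321 ≡ 63 (mod 1961)
8^32 ≡ 63^2 = 3969 ≡ 47 (mod 1961)
8^64 ≡ 47^2 = 2209 ≡ 248 (mod 1961)
8^128 ≡ 248^2 = 61504 ≡ 713 (mod 1961)
8^256 ≡ 713^2 = 508369 ≡ 470 (mod 1961)
8^512 ≡ 470^2 = 220900 ≡ 1268 (mod 1961)
8^1024 ≡ 1268^2 = 1607824 ≡ 1765 (mod 1961)
1960 = 1024 + 512 + 256 + 128 + 32 + 8 in binary powers of 2.
So 8^1960 ≡ 1765 · 1268 · 470 · 713 · 47 · 861 ≡ 1765 (mod 1961).
Since 1765 ≠ 1, base 8 is a Fermat witness: 1961 is composite.

1765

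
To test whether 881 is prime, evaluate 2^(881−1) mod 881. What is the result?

2^1 ≡ 2 (mod 881)
2^2 ≡ 2^2 = 4 ≡ 4 (mod 881)
2^4 ≡ 4^2 = 16 ≡ 16 (mod 881)
2^8 ≡ 16^2 = 256 ≡ 256 (mod 881)
2^16 ≡ 256^2 = 65536 ≡ 342 (mod 881)
2^32 ≡ 342^2 = 116964 ≡ 672 (mod 881)
2^64 ≡ 672^2 = 451584 ≡ 512 (mod 881)
2^128 ≡ 512^2 = 262144 ≡ 487 (mod 881)
2^256 ≡ 487^2 = 237169 ≡ 180 (mod 881)
2^512 ≡ 180^2 = 32400 ≡ 684 (mod 881)
880 = 512 + 256 + 64 + 32 + 16 in binary powers of 2.
So 2^880 ≡ 684 · 180 · 512 · 672 · 342 ≡ 1 (mod 881).
Since the result is 1, base 2 gives no evidence that 881 is composite.

1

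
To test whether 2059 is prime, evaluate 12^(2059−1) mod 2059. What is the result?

12^1 ≡ 12 (mod 2059)
12^2 ≡ 12^2 = 144 ≡ 144 (mod 2059)
12^4 ≡ 144^2 = 20736 ≡ 146 (mod 2059)
12^8 ≡ 146^2 = 21316 ≡ 726 (mod 2059)
12^16 ≡ 726^2 = 527076 ≡ 2031 (mod 2059)
12^32 ≡ 2031^2 = 4124961 ≡ 784 (mod 2059)
12^64 ≡ 784^2 = 614656 ≡ 1074 (mod 2059)
12^128 ≡ 1074^2 = 1153476 ≡ 436 (mod 2059)
12^256 ≡ 436^2 = 190096 ≡ 668 (mod 2059)
12^512 ≡ 668^2 = 446224 ≡ 1480 (mod 2059)
12^1024 ≡ 1480^2 = 2190400 ≡ 1683 (mod 2059)
12^2048 ≡ 1683^2 = 2832489 ≡ 1364 (mod 2059)
2058 = 2048 + 8 + 2 in binary powers of 2.
So 12^2058 ≡ 1364 · 726 · 144 ≡ 1971 (mod 2059).
Since 1971 ≠ 1, base 12 is a Fermat witness: 2059 is composite.

1971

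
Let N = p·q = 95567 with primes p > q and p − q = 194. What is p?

Since p = q + 194, we have 95567 = q(q + 194), so q² + 194q − 95567 = 0.
Discriminant: 194² + 4·95567 = 37636 + 382268 = 419904; √419904 = 648.
q = (−194 + 648)/2 = 227, and p = q + 194 = 421.
Check: 227 · 421 = 95567.

421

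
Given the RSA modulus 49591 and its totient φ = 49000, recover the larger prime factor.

φ(n) = (p−1)(q−1) = n − (p+q) + 1, so p + q = 49591 − 49000 + 1 = 592.
p and q are the roots of t² − 592t + 49591 = 0.
Discriminant: 592² − 4·49591 = 350464 − 198364 = 152100; √152100 = 390.
q = (592 − 390)/2 = 101, p = (592 + 390)/2 = 491.
Check: 101 · 491 = 49591.

491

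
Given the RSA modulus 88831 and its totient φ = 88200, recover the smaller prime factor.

φ(n) = (p−1)(q−1) = n − (p+q) + 1, so p + q = 88831 − 88200 + 1 = 632.
p and q are the roots of t² − 632t + 88831 = 0.
Discriminant: 632² − 4·88831 = 399424 − 355324 = 44100; √44100 = 210.
q = (632 − 210)/2 = 211, p = (632 + 210)/2 = 421.
Check: 211 · 421 = 88831.

211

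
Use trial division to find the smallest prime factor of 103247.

23

103247 is odd.
Digit sum 17, not divisible by 3.
Ends in 7: not divisible by 5.
7: 103247 = 7·14749 + 4
11: 103247 = 11·9386 + 1
13: 103247 = 13·7942 + 1
17: 103247 = 17·6073 + 6
19: 103247 = 19·5434 + 1
23: 103247 = 23·4489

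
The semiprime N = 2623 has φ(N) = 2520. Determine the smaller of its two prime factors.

43

φ(n) = (p−1)(q−1) = n − (p+q) + 1, so p + q = 2623 − 2520 + 1 = 104.
p and q are the roots of t² − 104t + 2623 = 0.
Discriminant: 104² − 4·2623 = 10816 − 10492 = 324; √324 = 18.
q = (104 − 18)/2 = 43, p = (104 + 18)/2 = 61.
Check: 43 · 61 = 2623.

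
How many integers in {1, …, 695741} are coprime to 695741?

Factor: 695741 = 47 · 113 · 131.
φ(695741) = (47−1) · (113−1) · (131−1) = 46 · 112 · 130 = 669760.

669760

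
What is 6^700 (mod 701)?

6^1 ≡ 6 (mod 701)
6^2 ≡ 6^2 = 36 ≡ 36 (mod 701)
6^4 ≡ 36^2 = 1296 ≡ 595 (mod 701)
6^8 ≡ 595^2 = 354025 ≡ 20 (mod 701)
6^16 ≡ 20^2 = 400 ≡ 400 (mod 701)
6^32 ≡ 400^2 = 160000 ≡ 172 (mod 701)
6^64 ≡ 172^2 = 29584 ≡ 142 (mod 701)
6^128 ≡ 142^2 = 20164 ≡ 536 (mod 701)
6^256 ≡ 536^2 = 287296 ≡ 587 (mod 701)
6^512 ≡ 587^2 = 344569 ≡ 378 (mod 701)
700 = 512 + 128 + 32 + 16 + 8 + 4 in binary powers of 2.
So 6^700 ≡ 378 · 536 · 172 · 400 · 20 · 595 ≡ 1 (mod 701).
Since the result is 1, base 6 gives no evidence that 701 is composite.

1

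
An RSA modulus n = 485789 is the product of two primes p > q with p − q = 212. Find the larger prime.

Since p = q + 212, we have 485789 = q(q + 212), so q² + 212q − 485789 = 0.
Discriminant: 212² + 4·485789 = 44944 + 1943156 = 1988100; √1988100 = 1410.
q = (−212 + 1410)/2 = 599, and p = q + 212 = 811.
Check: 599 · 811 = 485789.

811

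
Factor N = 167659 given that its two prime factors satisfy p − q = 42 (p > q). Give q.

389

Since p = q + 42, we have 167659 = q(q + 42), so q² + 42q − 167659 = 0.
Discriminant: 42² + 4·167659 = 1764 + 670636 = 672400; √672400 = 820.
q = (−42 + 820)/2 = 389, and p = q + 42 = 431.
Check: 389 · 431 = 167659.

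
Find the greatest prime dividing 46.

46 = 2 · 23
23 is prime.
So 46 = 2 · 23; the largest prime factor is 23.

23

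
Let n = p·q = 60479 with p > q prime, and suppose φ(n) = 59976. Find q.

φ(n) = (p−1)(q−1) = n − (p+q) + 1, so p + q = 60479 − 59976 + 1 = 504.
p and q are the roots of t² − 504t + 60479 = 0.
Discriminant: 504² − 4·60479 = 254016 − 241916 = 12100; √12100 = 110.
q = (504 − 110)/2 = 197, p = (504 + 110)/2 = 307.
Check: 197 · 307 = 60479.

197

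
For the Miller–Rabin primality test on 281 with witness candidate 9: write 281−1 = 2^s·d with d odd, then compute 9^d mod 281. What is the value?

281 − 1 = 280 = 2^3 · 35, so d = 35.
9^1 ≡ 9 (mod 281)
9^2 ≡ 9^2 = 81 ≡ 81 (mod 281)
9^4 ≡ 81^2 = 6561 ≡ 98 (mod 281)
9^8 ≡ 98^2 = 9604 ≡ 50 (mod 281)
9^16 ≡ 50^2 = 2500 ≡ 252 (mod 281)
9^32 ≡ 252^2 = 63504 ≡ 279 (mod 281)
35 = 32 + 2 + 1 in binary powers of 2.
So 9^35 ≡ 279 · 81 · 9 ≡ 228 (mod 281).
Squaring chain: 228 → 280 → 1; reaches −1, so base 9 does not prove 281 composite.

228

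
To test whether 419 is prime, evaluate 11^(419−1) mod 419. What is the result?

1

11^1 ≡ 11 (mod 419)
11^2 ≡ 11^2 = 121 ≡ 121 (mod 419)
11^4 ≡ 121^2 = 14641 ≡ 395 (mod 419)
11^8 ≡ 395^2 = 156025 ≡ 157 (mod 419)
11^16 ≡ 157^2 = 24649 ≡ 347 (mod 419)
11^32 ≡ 347^2 = 120409 ≡ 156 (mod 419)
11^64 ≡ 156^2 = 24336 ≡ 34 (mod 419)
11^128 ≡ 34^2 = 1156 ≡ 318 (mod 419)
11^256 ≡ 318^2 = 101124 ≡ 145 (mod 419)
418 = 256 + 128 + 32 + 2 in binary powers of 2.
So 11^418 ≡ 145 · 318 · 156 · 121 ≡ 1 (mod 419).
Since the result is 1, base 11 gives no evidence that 419 is composite.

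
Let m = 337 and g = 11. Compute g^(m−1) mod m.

11^1 ≡ 11 (mod 337)
11^2 ≡ 11^2 = 121 ≡ 121 (mod 337)
11^4 ≡ 121^2 = 14641 ≡ 150 (mod 337)
11^8 ≡ 150^2 = 22500 ≡ 258 (mod 337)
11^16 ≡ 258^2 = 66564 ≡ 175 (mod 337)
11^32 ≡ 175^2 = 30625 ≡ 295 (mod 337)
11^64 ≡ 295^2 = 87025 ≡ 79 (mod 337)
11^128 ≡ 79^2 = 6241 ≡ 175 (mod 337)
11^256 ≡ 175^2 = 30625 ≡ 295 (mod 337)
336 = 256 + 64 + 16 in binary powers of 2.
So 11^336 ≡ 295 · 79 · 175 ≡ 1 (mod 337).
Since the result is 1, base 11 gives no evidence that 337 is composite.

1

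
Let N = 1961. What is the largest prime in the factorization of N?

1961 = 37 · 53
53 is prime.
So 1961 = 37 · 53; the largest prime factor is 53.

53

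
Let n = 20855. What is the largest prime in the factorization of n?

20855 = 5 · 4171
4171 = 43 · 97
97 is prime.
So 20855 = 5 · 43 · 97; the largest prime factor is 97.

97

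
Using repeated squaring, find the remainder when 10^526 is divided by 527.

382

10^1 ≡ 10 (mod 527)
10^2 ≡ 10^2 = 100 ≡ 100 (mod 527)
10^4 ≡ 100^2 = 10000 ≡ 514 (mod 527)
10^8 ≡ 514^2 = 264196 ≡ 169 (mod 527)
10^16 ≡ 169^2 = 28561 ≡ 103 (mod 527)
10^32 ≡ 103^2 = 10609 ≡ 69 (mod 527)
10^64 ≡ 69^2 = 4761 ≡ 18 (mod 527)
10^128 ≡ 18^2 = 324 ≡ 324 (mod 527)
10^256 ≡ 324^2 = 104976 ≡ 103 (mod 527)
10^512 ≡ 103^2 = 10609 ≡ 69 (mod 527)
526 = 512 + 8 + 4 + 2 in binary powers of 2.
So 10^526 ≡ 69 · 169 · 514 · 100 ≡ 382 (mod 527).
Since 382 ≠ 1, base 10 is a Fermat witness: 527 is composite.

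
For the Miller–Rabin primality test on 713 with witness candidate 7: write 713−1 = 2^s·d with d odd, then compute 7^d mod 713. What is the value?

713 − 1 = 712 = 2^3 · 89, so d = 89.
7^1 ≡ 7 (mod 713)
7^2 ≡ 7^2 = 49 ≡ 49 (mod 713)
7^4 ≡ 49^2 = 2401 ≡ 262 (mod 713)
7^8 ≡ 262^2 = 68644 ≡ 196 (mod 713)
7^16 ≡ 196^2 = 38416 ≡ 627 (mod 713)
7^32 ≡ 627^2 = 393129 ≡ 266 (mod 713)
7^64 ≡ 266^2 = 70756 ≡ 169 (mod 713)
89 = 64 + 16 + 8 + 1 in binary powers of 2.
So 7^89 ≡ 169 · 627 · 196 · 7 ≡ 536 (mod 713).
Squaring chain: 536 → 670 → 423; never reaches −1, so base 7 is a Miller–Rabin witness that 713 is composite.

536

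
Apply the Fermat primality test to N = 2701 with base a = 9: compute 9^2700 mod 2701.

1

9^1 ≡ 9 (mod 2701)
9^2 ≡ 9^2 = 81 ≡ 81 (mod 2701)
9^4 ≡ 81^2 = 6561 ≡ 1159 (mod 2701)
9^8 ≡ 1159^2 = 1343281 ≡ 884 (mod 2701)
9^16 ≡ 884^2 = 781456 ≡ 867 (mod 2701)
9^32 ≡ 867^2 = 751689 ≡ 811 (mod 2701)
9^64 ≡ 811^2 = 657721 ≡ 1378 (mod 2701)
9^128 ≡ 1378^2 = 1898884 ≡ 81 (mod 2701)
9^256 ≡ 81^2 = 6561 ≡ 1159 (mod 2701)
9^512 ≡ 1159^2 = 1343281 ≡ 884 (mod 2701)
9^1024 ≡ 884^2 = 781456 ≡ 867 (mod 2701)
9^2048 ≡ 867^2 = 751689 ≡ 811 (mod 2701)
2700 = 2048 + 512 + 128 + 8 + 4 in binary powers of 2.
So 9^2700 ≡ 811 · 884 · 81 · 884 · 1159 ≡ 1 (mod 2701).
Since the result is 1, base 9 gives no evidence that 2701 is composite.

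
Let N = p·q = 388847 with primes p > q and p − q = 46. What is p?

647

Since p = q + 46, we have 388847 = q(q + 46), so q² + 46q − 388847 = 0.
Discriminant: 46² + 4·388847 = 2116 + 1555388 = 1557504; √1557504 = 1248.
q = (−46 + 1248)/2 = 601, and p = q + 46 = 647.
Check: 601 · 647 = 388847.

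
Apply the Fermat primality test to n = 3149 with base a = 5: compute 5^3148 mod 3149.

896

5^1 ≡ 5 (mod 3149)
5^2 ≡ 5^2 = 25 ≡ 25 (mod 3149)
5^4 ≡ 25^2 = 625 ≡ 625 (mod 3149)
5^8 ≡ 625^2 = 390625 ≡ 149 (mod 3149)
5^16 ≡ 149^2 = 22201 ≡ 158 (mod 3149)
5^32 ≡ 158^2 = 24964 ≡ 2921 (mod 3149)
5^64 ≡ 2921^2 = 8532241 ≡ 1600 (mod 3149)
5^128 ≡ 1600^2 = 2560000 ≡ 3012 (mod 3149)
5^256 ≡ 3012^2 = 9072144 ≡ 3024 (mod 3149)
5^512 ≡ 3024^2 = 9144576 ≡ 3029 (mod 3149)
5^1024 ≡ 3029^2 = 9174841 ≡ 1804 (mod 3149)
5^2048 ≡ 1804^2 = 3254416 ≡ 1499 (mod 3149)
3148 = 2048 + 1024 + 64 + 8 + 4 in binary powers of 2.
So 5^3148 ≡ 1499 · 1804 · 1600 · 149 · 625 ≡ 896 (mod 3149).
Since 896 ≠ 1, base 5 is a Fermat witness: 3149 is composite.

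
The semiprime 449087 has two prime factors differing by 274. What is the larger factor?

Since p = q + 274, we have 449087 = q(q + 274), so q² + 274q − 449087 = 0.
Discriminant: 274² + 4·449087 = 75076 + 1796348 = 1871424; √1871424 = 1368.
q = (−274 + 1368)/2 = 547, and p = q + 274 = 821.
Check: 547 · 821 = 449087.

821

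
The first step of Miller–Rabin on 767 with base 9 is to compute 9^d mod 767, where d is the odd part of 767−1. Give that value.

146

767 − 1 = 766 = 2^1 · 383, so d = 383.
9^1 ≡ 9 (mod 767)
9^2 ≡ 9^2 = 81 ≡ 81 (mod 767)
9^4 ≡ 81^2 = 6561 ≡ 425 (mod 767)
9^8 ≡ 425^2 = 180625 ≡ 380 (mod 767)
9^16 ≡ 380^2 = 144400 ≡ 204 (mod 767)
9^32 ≡ 204^2 = 41616 ≡ 198 (mod 767)
9^64 ≡ 198^2 = 39204 ≡ 87 (mod 767)
9^128 ≡ 87^2 = 7569 ≡ 666 (mod 767)
9^256 ≡ 666^2 = 443556 ≡ 230 (mod 767)
383 = 256 + 64 + 32 + 16 + 8 + 4 + 2 + 1 in binary powers of 2.
So 9^383 ≡ 230 · 87 · 198 · 204 · 380 · 425 · 81 · 9 ≡ 146 (mod 767).
Squaring chain: 146; never reaches −1, so base 9 is a Miller–Rabin witness that 767 is composite.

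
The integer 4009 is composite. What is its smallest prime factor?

4009 is odd.
Digit sum 13, not divisible by 3.
Ends in 9: not divisible by 5.
7: 4009 = 7·572 + 5
11: 4009 = 11·364 + 5
13: 4009 = 13·308 + 5
17: 4009 = 17·235 + 14
19: 4009 = 19·211

19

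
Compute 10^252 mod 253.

177

10^1 ≡ 10 (mod 253)
10^2 ≡ 10^2 = 100 ≡ 100 (mod 253)
10^4 ≡ 100^2 = 10000 ≡ 133 (mod 253)
10^8 ≡ 133^2 = 17689 ≡ 232 (mod 253)
10^16 ≡ 232^2 = 53824 ≡ 188 (mod 253)
10^32 ≡ 188^2 = 35344 ≡ 177 (mod 253)
10^64 ≡ 177^2 = 31329 ≡ 210 (mod 253)
10^128 ≡ 210^2 = 44100 ≡ 78 (mod 253)
252 = 128 + 64 + 32 + 16 + 8 + 4 in binary powers of 2.
So 10^252 ≡ 78 · 210 · 177 · 188 · 232 · 133 ≡ 177 (mod 253).
Since 177 ≠ 1, base 10 is a Fermat witness: 253 is composite.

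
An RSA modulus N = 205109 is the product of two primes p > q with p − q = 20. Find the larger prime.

463

Since p = q + 20, we have 205109 = q(q + 20), so q² + 20q − 205109 = 0.
Discriminant: 20² + 4·205109 = 400 + 820436 = 820836; √820836 = 906.
q = (−20 + 906)/2 = 443, and p = q + 20 = 463.
Check: 443 · 463 = 205109.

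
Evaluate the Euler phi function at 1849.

Factor: 1849 = 43^2.
φ(1849) = 43^1·(43−1) = 1806.

1806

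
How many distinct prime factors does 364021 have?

4

364021 = 7^2 · 7429
7429 = 17 · 437
437 = 19 · 23
364021 = 7^2 · 17 · 19 · 23, which has 4 distinct prime factors.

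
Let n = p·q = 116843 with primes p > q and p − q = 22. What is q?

Since p = q + 22, we have 116843 = q(q + 22), so q² + 22q − 116843 = 0.
Discriminant: 22² + 4·116843 = 484 + 467372 = 467856; √467856 = 684.
q = (−22 + 684)/2 = 331, and p = q + 22 = 353.
Check: 331 · 353 = 116843.

331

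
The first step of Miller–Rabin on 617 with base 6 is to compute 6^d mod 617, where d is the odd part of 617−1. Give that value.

139

617 − 1 = 616 = 2^3 · 77, so d = 77.
6^1 ≡ 6 (mod 617)
6^2 ≡ 6^2 = 36 ≡ 36 (mod 617)
6^4 ≡ 36^2 = 1296 ≡ 62 (mod 617)
6^8 ≡ 62^2 = 3844 ≡ 142 (mod 617)
6^16 ≡ 142^2 = 20164 ≡ 420 (mod 617)
6^32 ≡ 420^2 = 176400 ≡ 555 (mod 617)
6^64 ≡ 555^2 = 308025 ≡ 142 (mod 617)
77 = 64 + 8 + 4 + 1 in binary powers of 2.
So 6^77 ≡ 142 · 142 · 62 · 6 ≡ 139 (mod 617).
Squaring chain: 139 → 194 → 616; reaches −1, so base 6 does not prove 617 composite.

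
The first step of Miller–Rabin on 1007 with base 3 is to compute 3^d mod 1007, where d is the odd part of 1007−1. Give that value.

1007 − 1 = 1006 = 2^1 · 503, so d = 503.
3^1 ≡ 3 (mod 1007)
3^2 ≡ 3^2 = 9 ≡ 9 (mod 1007)
3^4 ≡ 9^2 = 81 ≡ 81 (mod 1007)
3^8 ≡ 81^2 = 6561 ≡ 519 (mod 1007)
3^16 ≡ 519^2 = 269361 ≡ 492 (mod 1007)
3^32 ≡ 492^2 = 242064 ≡ 384 (mod 1007)
3^64 ≡ 384^2 = 147456 ≡ 434 (mod 1007)
3^128 ≡ 434^2 = 188356 ≡ 47 (mod 1007)
3^256 ≡ 47^2 = 2209 ≡ 195 (mod 1007)
503 = 256 + 128 + 64 + 32 + 16 + 4 + 2 + 1 in binary powers of 2.
So 3^503 ≡ 195 · 47 · 434 · 384 · 492 · 81 · 9 · 3 ≡ 298 (mod 1007).
Squaring chain: 298; never reaches −1, so base 3 is a Miller–Rabin witness that 1007 is composite.

298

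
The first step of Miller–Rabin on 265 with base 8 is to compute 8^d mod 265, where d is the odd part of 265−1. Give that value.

265 − 1 = 264 = 2^3 · 33, so d = 33.
8^1 ≡ 8 (mod 265)
8^2 ≡ 8^2 = 64 ≡ 64 (mod 265)
8^4 ≡ 64^2 = 4096 ≡ 121 (mod 265)
8^8 ≡ 121^2 = 14641 ≡ 66 (mod 265)
8^16 ≡ 66^2 = 4356 ≡ 116 (mod 265)
8^32 ≡ 116^2 = 13456 ≡ 206 (mod 265)
33 = 32 + 1 in binary powers of 2.
So 8^33 ≡ 206 · 8 ≡ 58 (mod 265).
Squaring chain: 58 → 184 → 201; never reaches −1, so base 8 is a Miller–Rabin witness that 265 is composite.

58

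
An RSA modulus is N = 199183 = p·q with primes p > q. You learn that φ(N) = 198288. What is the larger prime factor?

487

φ(n) = (p−1)(q−1) = n − (p+q) + 1, so p + q = 199183 − 198288 + 1 = 896.
p and q are the roots of t² − 896t + 199183 = 0.
Discriminant: 896² − 4·199183 = 802816 − 796732 = 6084; √6084 = 78.
q = (896 − 78)/2 = 409, p = (896 + 78)/2 = 487.
Check: 409 · 487 = 199183.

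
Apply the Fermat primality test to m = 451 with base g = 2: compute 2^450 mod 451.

122

2^1 ≡ 2 (mod 451)
2^2 ≡ 2^2 = 4 ≡ 4 (mod 451)
2^4 ≡ 4^2 = 16 ≡ 16 (mod 451)
2^8 ≡ 16^2 = 256 ≡ 256 (mod 451)
2^16 ≡ 256^2 = 65536 ≡ 141 (mod 451)
2^32 ≡ 141^2 = 19881 ≡ 37 (mod 451)
2^64 ≡ 37^2 = 1369 ≡ 16 (mod 451)
2^128 ≡ 16^2 = 256 ≡ 256 (mod 451)
2^256 ≡ 256^2 = 65536 ≡ 141 (mod 451)
450 = 256 + 128 + 64 + 2 in binary powers of 2.
So 2^450 ≡ 141 · 256 · 16 · 4 ≡ 122 (mod 451).
Since 122 ≠ 1, base 2 is a Fermat witness: 451 is composite.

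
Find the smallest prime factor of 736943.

23

736943 is odd.
Digit sum 32, not divisible by 3.
Ends in 3: not divisible by 5.
7: 736943 = 7·105277 + 4
11: 736943 = 11·66994 + 9
13: 736943 = 13·56687 + 12
17: 736943 = 17·43349 + 10
19: 736943 = 19·38786 + 9
23: 736943 = 23·32041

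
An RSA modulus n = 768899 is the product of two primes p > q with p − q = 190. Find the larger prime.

Since p = q + 190, we have 768899 = q(q + 190), so q² + 190q − 768899 = 0.
Discriminant: 190² + 4·768899 = 36100 + 3075596 = 3111696; √3111696 = 1764.
q = (−190 + 1764)/2 = 787, and p = q + 190 = 977.
Check: 787 · 977 = 768899.

977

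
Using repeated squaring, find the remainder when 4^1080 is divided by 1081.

200

4^1 ≡ 4 (mod 1081)
4^2 ≡ 4^2 = 16 ≡ 16 (mod 1081)
4^4 ≡ 16^2 = 256 ≡ 256 (mod 1081)
4^8 ≡ 256^2 = 65536 ≡ 676 (mod 1081)
4^16 ≡ 676^2 = 456976 ≡ 794 (mod 1081)
4^32 ≡ 794^2 = 630436 ≡ 213 (mod 1081)
4^64 ≡ 213^2 = 45369 ≡ 1048 (mod 1081)
4^128 ≡ 1048^2 = 1098304 ≡ 8 (mod 1081)
4^256 ≡ 8^2 = 64 ≡ 64 (mod 1081)
4^512 ≡ 64^2 = 4096 ≡ 853 (mod 1081)
4^1024 ≡ 853^2 = 727609 ≡ 96 (mod 1081)
1080 = 1024 + 32 + 16 + 8 in binary powers of 2.
So 4^1080 ≡ 96 · 213 · 794 · 676 ≡ 200 (mod 1081).
Since 200 ≠ 1, base 4 is a Fermat witness: 1081 is composite.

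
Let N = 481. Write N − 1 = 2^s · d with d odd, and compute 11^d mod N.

481 − 1 = 480 = 2^5 · 15, so d = 15.
11^1 ≡ 11 (mod 481)
11^2 ≡ 11^2 = 121 ≡ 121 (mod 481)
11^4 ≡ 121^2 = 14641 ≡ 211 (mod 481)
11^8 ≡ 211^2 = 44521 ≡ 269 (mod 481)
15 = 8 + 4 + 2 + 1 in binary powers of 2.
So 11^15 ≡ 269 · 211 · 121 · 11 ≡ 369 (mod 481).
Squaring chain: 369 → 38 → 1 → 1 → 1; never reaches −1, so base 11 is a Miller–Rabin witness that 481 is composite.

369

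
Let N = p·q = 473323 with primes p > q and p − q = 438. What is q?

503

Since p = q + 438, we have 473323 = q(q + 438), so q² + 438q − 473323 = 0.
Discriminant: 438² + 4·473323 = 191844 + 1893292 = 2085136; √2085136 = 1444.
q = (−438 + 1444)/2 = 503, and p = q + 438 = 941.
Check: 503 · 941 = 473323.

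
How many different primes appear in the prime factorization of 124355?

124355 = 5 · 24871
24871 = 7 · 3553
3553 = 11 · 323
323 = 17 · 19
124355 = 5 · 7 · 11 · 17 · 19, which has 5 distinct prime factors.

5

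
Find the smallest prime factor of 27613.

53

27613 is odd.
Digit sum 19, not divisible by 3.
Ends in 3: not divisible by 5.
7: 27613 = 7·3944 + 5
11: 27613 = 11·2510 + 3
13: 27613 = 13·2124 + 1
17: 27613 = 17·1624 + 5
19: 27613 = 19·1453 + 6
23: 27613 = 23·1200 + 13
29: 27613 = 29·952 + 5
31: 27613 = 31·890 + 23
37: 27613 = 37·746 + 11
41: 27613 = 41·673 + 20
43: 27613 = 43·642 + 7
47: 27613 = 47·587 + 24
53: 27613 = 53·521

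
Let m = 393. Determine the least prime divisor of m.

3

393 is odd.
Digit sum 15, divisible by 3.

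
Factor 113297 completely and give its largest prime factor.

113297 = 19 · 5963
5963 = 67 · 89
89 is prime.
So 113297 = 19 · 67 · 89; the largest prime factor is 89.

89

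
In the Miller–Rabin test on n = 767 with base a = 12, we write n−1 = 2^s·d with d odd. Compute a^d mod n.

584

767 − 1 = 766 = 2^1 · 383, so d = 383.
12^1 ≡ 12 (mod 767)
12^2 ≡ 12^2 = 144 ≡ 144 (mod 767)
12^4 ≡ 144^2 = 20736 ≡ 27 (mod 767)
12^8 ≡ 27^2 = 729 ≡ 729 (mod 767)
12^16 ≡ 729^2 = 531441 ≡ 677 (mod 767)
12^32 ≡ 677^2 = 458329 ≡ 430 (mod 767)
12^64 ≡ 430^2 = 184900 ≡ 53 (mod 767)
12^128 ≡ 53^2 = 2809 ≡ 508 (mod 767)
12^256 ≡ 508^2 = 258064 ≡ 352 (mod 767)
383 = 256 + 64 + 32 + 16 + 8 + 4 + 2 + 1 in binary powers of 2.
So 12^383 ≡ 352 · 53 · 430 · 677 · 729 · 27 · 144 · 12 ≡ 584 (mod 767).
Squaring chain: 584; never reaches −1, so base 12 is a Miller–Rabin witness that 767 is composite.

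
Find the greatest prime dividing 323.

323 = 17 · 19
19 is prime.
So 323 = 17 · 19; the largest prime factor is 19.

19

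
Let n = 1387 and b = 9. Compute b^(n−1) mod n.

9^1 ≡ 9 (mod 1387)
9^2 ≡ 9^2 = 81 ≡ 81 (mod 1387)
9^4 ≡ 81^2 = 6561 ≡ 1013 (mod 1387)
9^8 ≡ 1013^2 = 1026169 ≡ 1176 (mod 1387)
9^16 ≡ 1176^2 = 1382976 ≡ 137 (mod 1387)
9^32 ≡ 137^2 = 18769 ≡ 738 (mod 1387)
9^64 ≡ 738^2 = 544644 ≡ 940 (mod 1387)
9^128 ≡ 940^2 = 883600 ≡ 81 (mod 1387)
9^256 ≡ 81^2 = 6561 ≡ 1013 (mod 1387)
9^512 ≡ 1013^2 = 1026169 ≡ 1176 (mod 1387)
9^1024 ≡ 1176^2 = 1382976 ≡ 137 (mod 1387)
1386 = 1024 + 256 + 64 + 32 + 8 + 2 in binary powers of 2.
So 9^1386 ≡ 137 · 1013 · 940 · 738 · 1176 · 81 ≡ 1 (mod 1387).
Since the result is 1, base 9 gives no evidence that 1387 is composite.

1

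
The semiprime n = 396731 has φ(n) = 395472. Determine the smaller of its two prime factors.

617

φ(n) = (p−1)(q−1) = n − (p+q) + 1, so p + q = 396731 − 395472 + 1 = 1260.
p and q are the roots of t² − 1260t + 396731 = 0.
Discriminant: 1260² − 4·396731 = 1587600 − 1586924 = 676; √676 = 26.
q = (1260 − 26)/2 = 617, p = (1260 + 26)/2 = 643.
Check: 617 · 643 = 396731.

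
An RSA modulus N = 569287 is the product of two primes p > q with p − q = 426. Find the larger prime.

Since p = q + 426, we have 569287 = q(q + 426), so q² + 426q − 569287 = 0.
Discriminant: 426² + 4·569287 = 181476 + 2277148 = 2458624; √2458624 = 1568.
q = (−426 + 1568)/2 = 571, and p = q + 426 = 997.
Check: 571 · 997 = 569287.

997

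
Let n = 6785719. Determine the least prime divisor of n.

47

6785719 is odd.
Digit sum 43, not divisible by 3.
Ends in 9: not divisible by 5.
7: 6785719 = 7·969388 + 3
11: 6785719 = 11·616883 + 6
13: 6785719 = 13·521978 + 5
17: 6785719 = 17·399159 + 16
19: 6785719 = 19·357143 + 2
23: 6785719 = 23·295031 + 6
29: 6785719 = 29·233990 + 9
31: 6785719 = 31·218894 + 5
37: 6785719 = 37·183397 + 30
41: 6785719 = 41·165505 + 14
43: 6785719 = 43·157807 + 18
47: 6785719 = 47·144377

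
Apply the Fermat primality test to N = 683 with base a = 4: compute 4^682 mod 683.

1

4^1 ≡ 4 (mod 683)
4^2 ≡ 4^2 = 16 ≡ 16 (mod 683)
4^4 ≡ 16^2 = 256 ≡ 256 (mod 683)
4^8 ≡ 256^2 = 65536 ≡ 651 (mod 683)
4^16 ≡ 651^2 = 423801 ≡ 341 (mod 683)
4^32 ≡ 341^2 = 116281 ≡ 171 (mod 683)
4^64 ≡ 171^2 = 29241 ≡ 555 (mod 683)
4^128 ≡ 555^2 = 308025 ≡ 675 (mod 683)
4^256 ≡ 675^2 = 455625 ≡ 64 (mod 683)
4^512 ≡ 64^2 = 4096 ≡ 681 (mod 683)
682 = 512 + 128 + 32 + 8 + 2 in binary powers of 2.
So 4^682 ≡ 681 · 675 · 171 · 651 · 16 ≡ 1 (mod 683).
Since the result is 1, base 4 gives no evidence that 683 is composite.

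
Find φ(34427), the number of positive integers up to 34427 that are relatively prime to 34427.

34056

Factor: 34427 = 173 · 199.
φ(34427) = (173−1) · (199−1) = 172 · 198 = 34056.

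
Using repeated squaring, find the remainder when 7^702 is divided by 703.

1

7^1 ≡ 7 (mod 703)
7^2 ≡ 7^2 = 49 ≡ 49 (mod 703)
7^4 ≡ 49^2 = 2401 ≡ 292 (mod 703)
7^8 ≡ 292^2 = 85264 ≡ 201 (mod 703)
7^16 ≡ 201^2 = 40401 ≡ 330 (mod 703)
7^32 ≡ 330^2 = 108900 ≡ 638 (mod 703)
7^64 ≡ 638^2 = 407044 ≡ 7 (mod 703)
7^128 ≡ 7^2 = 49 ≡ 49 (mod 703)
7^256 ≡ 49^2 = 2401 ≡ 292 (mod 703)
7^512 ≡ 292^2 = 85264 ≡ 201 (mod 703)
702 = 512 + 128 + 32 + 16 + 8 + 4 + 2 in binary powers of 2.
So 7^702 ≡ 201 · 49 · 638 · 330 · 201 · 292 · 49 ≡ 1 (mod 703).
Since the result is 1, base 7 gives no evidence that 703 is composite.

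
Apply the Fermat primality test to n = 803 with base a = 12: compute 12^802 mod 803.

771

12^1 ≡ 12 (mod 803)
12^2 ≡ 12^2 = 144 ≡ 144 (mod 803)
12^4 ≡ 144^2 = 20736 ≡ 661 (mod 803)
12^8 ≡ 661^2 = 436921 ≡ 89 (mod 803)
12^16 ≡ 89^2 = 7921 ≡ 694 (mod 803)
12^32 ≡ 694^2 = 481636 ≡ 639 (mod 803)
12^64 ≡ 639^2 = 408321 ≡ 397 (mod 803)
12^128 ≡ 397^2 = 157609 ≡ 221 (mod 803)
12^256 ≡ 221^2 = 48841 ≡ 661 (mod 803)
12^512 ≡ 661^2 = 436921 ≡ 89 (mod 803)
802 = 512 + 256 + 32 + 2 in binary powers of 2.
So 12^802 ≡ 89 · 661 · 639 · 144 ≡ 771 (mod 803).
Since 771 ≠ 1, base 12 is a Fermat witness: 803 is composite.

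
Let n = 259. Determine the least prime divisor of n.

259 is odd.
Digit sum 16, not divisible by 3.
Ends in 9: not divisible by 5.
7: 259 = 7·37

7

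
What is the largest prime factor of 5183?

5183 = 71 · 73
73 is prime.
So 5183 = 71 · 73; the largest prime factor is 73.

73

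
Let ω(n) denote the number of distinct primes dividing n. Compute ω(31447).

3

31447 = 13 · 2419
2419 = 41 · 59
31447 = 13 · 41 · 59, which has 3 distinct prime factors.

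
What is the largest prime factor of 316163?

316163 = 61 · 5183
5183 = 71 · 73
73 is prime.
So 316163 = 61 · 71 · 73; the largest prime factor is 73.

73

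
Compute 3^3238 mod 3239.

155

3^1 ≡ 3 (mod 3239)
3^2 ≡ 3^2 = 9 ≡ 9 (mod 3239)
3^4 ≡ 9^2 = 81 ≡ 81 (mod 3239)
3^8 ≡ 81^2 = 6561 ≡ 83 (mod 3239)
3^16 ≡ 83^2 = 6889 ≡ 411 (mod 3239)
3^32 ≡ 411^2 = 168921 ≡ 493 (mod 3239)
3^64 ≡ 493^2 = 243049 ≡ 124 (mod 3239)
3^128 ≡ 124^2 = 15376 ≡ 2420 (mod 3239)
3^256 ≡ 2420^2 = 5856400 ≡ 288 (mod 3239)
3^512 ≡ 288^2 = 82944 ≡ 1969 (mod 3239)
3^1024 ≡ 1969^2 = 3876961 ≡ 3117 (mod 3239)
3^2048 ≡ 3117^2 = 9715689 ≡ 1928 (mod 3239)
3238 = 2048 + 1024 + 128 + 32 + 4 + 2 in binary powers of 2.
So 3^3238 ≡ 1928 · 3117 · 2420 · 493 · 81 · 9 ≡ 155 (mod 3239).
Since 155 ≠ 1, base 3 is a Fermat witness: 3239 is composite.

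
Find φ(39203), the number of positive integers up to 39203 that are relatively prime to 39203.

Factor: 39203 = 197 · 199.
φ(39203) = (197−1) · (199−1) = 196 · 198 = 38808.

38808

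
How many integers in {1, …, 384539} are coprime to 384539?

Factor: 384539 = 41 · 83 · 113.
φ(384539) = (41−1) · (83−1) · (113−1) = 40 · 82 · 112 = 367360.

367360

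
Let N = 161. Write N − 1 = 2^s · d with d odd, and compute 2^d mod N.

32

161 − 1 = 160 = 2^5 · 5, so d = 5.
2^1 ≡ 2 (mod 161)
2^2 ≡ 2^2 = 4 ≡ 4 (mod 161)
2^4 ≡ 4^2 = 16 ≡ 16 (mod 161)
5 = 4 + 1 in binary powers of 2.
So 2^5 ≡ 16 · 2 ≡ 32 (mod 161).
Squaring chain: 32 → 58 → 144 → 128 → 123; never reaches −1, so base 2 is a Miller–Rabin witness that 161 is composite.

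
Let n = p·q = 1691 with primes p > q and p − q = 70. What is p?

89

Since p = q + 70, we have 1691 = q(q + 70), so q² + 70q − 1691 = 0.
Discriminant: 70² + 4·1691 = 4900 + 6764 = 11664; √11664 = 108.
q = (−70 + 108)/2 = 19, and p = q + 70 = 89.
Check: 19 · 89 = 1691.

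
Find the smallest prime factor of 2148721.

2148721 is odd.
Digit sum 25, not divisible by 3.
Ends in 1: not divisible by 5.
7: 2148721 = 7·306960 + 1
11: 2148721 = 11·195338 + 3
13: 2148721 = 13·165286 + 3
17: 2148721 = 17·126395 + 6
19: 2148721 = 19·113090 + 11
23: 2148721 = 23·93422 + 15
29: 2148721 = 29·74093 + 24
31: 2148721 = 31·69313 + 18
37: 2148721 = 37·58073 + 20
41: 2148721 = 41·52407 + 34
43: 2148721 = 43·49970 + 11
47: 2148721 = 47·45717 + 22
53: 2148721 = 53·40541 + 48
59: 2148721 = 59·36419

59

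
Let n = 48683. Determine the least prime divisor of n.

48683 is odd.
Digit sum 29, not divisible by 3.
Ends in 3: not divisible by 5.
7: 48683 = 7·6954 + 5
11: 48683 = 11·4425 + 8
13: 48683 = 13·3744 + 11
17: 48683 = 17·2863 + 12
19: 48683 = 19·2562 + 5
23: 48683 = 23·2116 + 15
29: 48683 = 29·1678 + 21
31: 48683 = 31·1570 + 13
37: 48683 = 37·1315 + 28
41: 48683 = 41·1187 + 16
43: 48683 = 43·1132 + 7
47: 48683 = 47·1035 + 38
53: 48683 = 53·918 + 29
59: 48683 = 59·825 + 8
61: 48683 = 61·798 + 5
67: 48683 = 67·726 + 41
71: 48683 = 71·685 + 48
73: 48683 = 73·666 + 65
79: 48683 = 79·616 + 19
83: 48683 = 83·586 + 45
89: 48683 = 89·547

89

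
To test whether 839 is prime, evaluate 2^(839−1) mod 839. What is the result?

1

2^1 ≡ 2 (mod 839)
2^2 ≡ 2^2 = 4 ≡ 4 (mod 839)
2^4 ≡ 4^2 = 16 ≡ 16 (mod 839)
2^8 ≡ 16^2 = 256 ≡ 256 (mod 839)
2^16 ≡ 256^2 = 65536 ≡ 94 (mod 839)
2^32 ≡ 94^2 = 8836 ≡ 446 (mod 839)
2^64 ≡ 446^2 = 198916 ≡ 73 (mod 839)
2^128 ≡ 73^2 = 5329 ≡ 295 (mod 839)
2^256 ≡ 295^2 = 87025 ≡ 608 (mod 839)
2^512 ≡ 608^2 = 369664 ≡ 504 (mod 839)
838 = 512 + 256 + 64 + 4 + 2 in binary powers of 2.
So 2^838 ≡ 504 · 608 · 73 · 16 · 4 ≡ 1 (mod 839).
Since the result is 1, base 2 gives no evidence that 839 is composite.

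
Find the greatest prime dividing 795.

795 = 3 · 265
265 = 5 · 53
53 is prime.
So 795 = 3 · 5 · 53; the largest prime factor is 53.

53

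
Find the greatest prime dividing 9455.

61

9455 = 5 · 1891
1891 = 31 · 61
61 is prime.
So 9455 = 5 · 31 · 61; the largest prime factor is 61.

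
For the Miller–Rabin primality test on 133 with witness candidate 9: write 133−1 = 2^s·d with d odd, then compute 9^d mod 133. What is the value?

133 − 1 = 132 = 2^2 · 33, so d = 33.
9^1 ≡ 9 (mod 133)
9^2 ≡ 9^2 = 81 ≡ 81 (mod 133)
9^4 ≡ 81^2 = 6561 ≡ 44 (mod 133)
9^8 ≡ 44^2 = 1936 ≡ 74 (mod 133)
9^16 ≡ 74^2 = 5476 ≡ 23 (mod 133)
9^32 ≡ 23^2 = 529 ≡ 130 (mod 133)
33 = 32 + 1 in binary powers of 2.
So 9^33 ≡ 130 · 9 ≡ 106 (mod 133).
Squaring chain: 106 → 64; never reaches −1, so base 9 is a Miller–Rabin witness that 133 is composite.

106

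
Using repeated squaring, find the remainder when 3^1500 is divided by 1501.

3^1 ≡ 3 (mod 1501)
3^2 ≡ 3^2 = 9 ≡ 9 (mod 1501)
3^4 ≡ 9^2 = 81 ≡ 81 (mod 1501)
3^8 ≡ 81^2 = 6561 ≡ 557 (mod 1501)
3^16 ≡ 557^2 = 310249 ≡ 1043 (mod 1501)
3^32 ≡ 1043^2 = 1087849 ≡ 1125 (mod 1501)
3^64 ≡ 1125^2 = 1265625 ≡ 282 (mod 1501)
3^128 ≡ 282^2 = 79524 ≡ 1472 (mod 1501)
3^256 ≡ 1472^2 = 2166784 ≡ 841 (mod 1501)
3^512 ≡ 841^2 = 707281 ≡ 310 (mod 1501)
3^1024 ≡ 310^2 = 96100 ≡ 36 (mod 1501)
1500 = 1024 + 256 + 128 + 64 + 16 + 8 + 4 in binary powers of 2.
So 3^1500 ≡ 36 · 841 · 1472 · 282 · 1043 · 557 · 81 ≡ 539 (mod 1501).
Since 539 ≠ 1, base 3 is a Fermat witness: 1501 is composite.

539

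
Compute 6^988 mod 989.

522

6^1 ≡ 6 (mod 989)
6^2 ≡ 6^2 = 36 ≡ 36 (mod 989)
6^4 ≡ 36^2 = 1296 ≡ 307 (mod 989)
6^8 ≡ 307^2 = 94249 ≡ 294 (mod 989)
6^16 ≡ 294^2 = 86436 ≡ 393 (mod 989)
6^32 ≡ 393^2 = 154449 ≡ 165 (mod 989)
6^64 ≡ 165^2 = 27225 ≡ 522 (mod 989)
6^128 ≡ 522^2 = 272484 ≡ 509 (mod 989)
6^256 ≡ 509^2 = 259081 ≡ 952 (mod 989)
6^512 ≡ 952^2 = 906304 ≡ 380 (mod 989)
988 = 512 + 256 + 128 + 64 + 16 + 8 + 4 in binary powers of 2.
So 6^988 ≡ 380 · 952 · 509 · 522 · 393 · 294 · 307 ≡ 522 (mod 989).
Since 522 ≠ 1, base 6 is a Fermat witness: 989 is composite.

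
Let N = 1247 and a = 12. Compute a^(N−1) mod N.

608

12^1 ≡ 12 (mod 1247)
12^2 ≡ 12^2 = 144 ≡ 144 (mod 1247)
12^4 ≡ 144^2 = 20736 ≡ 784 (mod 1247)
12^8 ≡ 784^2 = 614656 ≡ 1132 (mod 1247)
12^16 ≡ 1132^2 = 1281424 ≡ 755 (mod 1247)
12^32 ≡ 755^2 = 570025 ≡ 146 (mod 1247)
12^64 ≡ 146^2 = 21316 ≡ 117 (mod 1247)
12^128 ≡ 117^2 = 13689 ≡ 1219 (mod 1247)
12^256 ≡ 1219^2 = 1485961 ≡ 784 (mod 1247)
12^512 ≡ 784^2 = 614656 ≡ 1132 (mod 1247)
12^1024 ≡ 1132^2 = 1281424 ≡ 755 (mod 1247)
1246 = 1024 + 128 + 64 + 16 + 8 + 4 + 2 in binary powers of 2.
So 12^1246 ≡ 755 · 1219 · 117 · 755 · 1132 · 784 · 144 ≡ 608 (mod 1247).
Since 608 ≠ 1, base 12 is a Fermat witness: 1247 is composite.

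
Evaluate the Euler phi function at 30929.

Factor: 30929 = 157 · 197.
φ(30929) = (157−1) · (197−1) = 156 · 196 = 30576.

30576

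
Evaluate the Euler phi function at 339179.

323136

Factor: 339179 = 37 · 89 · 103.
φ(339179) = (37−1) · (89−1) · (103−1) = 36 · 88 · 102 = 323136.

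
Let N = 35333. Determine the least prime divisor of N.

89

35333 is odd.
Digit sum 17, not divisible by 3.
Ends in 3: not divisible by 5.
7: 35333 = 7·5047 + 4
11: 35333 = 11·3212 + 1
13: 35333 = 13·2717 + 12
17: 35333 = 17·2078 + 7
19: 35333 = 19·1859 + 12
23: 35333 = 23·1536 + 5
29: 35333 = 29·1218 + 11
31: 35333 = 31·1139 + 24
37: 35333 = 37·954 + 35
41: 35333 = 41·861 + 32
43: 35333 = 43·821 + 30
47: 35333 = 47·751 + 36
53: 35333 = 53·666 + 35
59: 35333 = 59·598 + 51
61: 35333 = 61·579 + 14
67: 35333 = 67·527 + 24
71: 35333 = 71·497 + 46
73: 35333 = 73·484 + 1
79: 35333 = 79·447 + 20
83: 35333 = 83·425 + 58
89: 35333 = 89·397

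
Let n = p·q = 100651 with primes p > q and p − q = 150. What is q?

Since p = q + 150, we have 100651 = q(q + 150), so q² + 150q − 100651 = 0.
Discriminant: 150² + 4·100651 = 22500 + 402604 = 425104; √425104 = 652.
q = (−150 + 652)/2 = 251, and p = q + 150 = 401.
Check: 251 · 401 = 100651.

251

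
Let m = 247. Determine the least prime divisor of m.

13

247 is odd.
Digit sum 13, not divisible by 3.
Ends in 7: not divisible by 5.
7: 247 = 7·35 + 2
11: 247 = 11·22 + 5
13: 247 = 13·19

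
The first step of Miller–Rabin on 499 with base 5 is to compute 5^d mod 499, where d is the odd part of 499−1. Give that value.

1

499 − 1 = 498 = 2^1 · 249, so d = 249.
5^1 ≡ 5 (mod 499)
5^2 ≡ 5^2 = 25 ≡ 25 (mod 499)
5^4 ≡ 25^2 = 625 ≡ 126 (mod 499)
5^8 ≡ 126^2 = 15876 ≡ 407 (mod 499)
5^16 ≡ 407^2 = 165649 ≡ 480 (mod 499)
5^32 ≡ 480^2 = 230400 ≡ 361 (mod 499)
5^64 ≡ 361^2 = 130321 ≡ 82 (mod 499)
5^128 ≡ 82^2 = 6724 ≡ 237 (mod 499)
249 = 128 + 64 + 32 + 16 + 8 + 1 in binary powers of 2.
So 5^249 ≡ 237 · 82 · 361 · 480 · 407 · 5 ≡ 1 (mod 499).
Since 5^d ≡ 1 (mod 499), base 5 does not prove 499 composite.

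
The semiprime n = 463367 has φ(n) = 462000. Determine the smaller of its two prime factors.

617

φ(n) = (p−1)(q−1) = n − (p+q) + 1, so p + q = 463367 − 462000 + 1 = 1368.
p and q are the roots of t² − 1368t + 463367 = 0.
Discriminant: 1368² − 4·463367 = 1871424 − 1853468 = 17956; √17956 = 134.
q = (1368 − 134)/2 = 617, p = (1368 + 134)/2 = 751.
Check: 617 · 751 = 463367.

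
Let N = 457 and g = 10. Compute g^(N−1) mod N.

10^1 ≡ 10 (mod 457)
10^2 ≡ 10^2 = 100 ≡ 100 (mod 457)
10^4 ≡ 100^2 = 10000 ≡ 403 (mod 457)
10^8 ≡ 403^2 = 162409 ≡ 174 (mod 457)
10^16 ≡ 174^2 = 30276 ≡ 114 (mod 457)
10^32 ≡ 114^2 = 12996 ≡ 200 (mod 457)
10^64 ≡ 200^2 = 40000 ≡ 241 (mod 457)
10^128 ≡ 241^2 = 58081 ≡ 42 (mod 457)
10^256 ≡ 42^2 = 1764 ≡ 393 (mod 457)
456 = 256 + 128 + 64 + 8 in binary powers of 2.
So 10^456 ≡ 393 · 42 · 241 · 174 ≡ 1 (mod 457).
Since the result is 1, base 10 gives no evidence that 457 is composite.

1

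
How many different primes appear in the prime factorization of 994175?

5

994175 = 5^2 · 39767
39767 = 7 · 5681
5681 = 13 · 437
437 = 19 · 23
994175 = 5^2 · 7 · 13 · 19 · 23, which has 5 distinct prime factors.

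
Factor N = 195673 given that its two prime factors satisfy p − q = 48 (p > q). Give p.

Since p = q + 48, we have 195673 = q(q + 48), so q² + 48q − 195673 = 0.
Discriminant: 48² + 4·195673 = 2304 + 782692 = 784996; √784996 = 886.
q = (−48 + 886)/2 = 419, and p = q + 48 = 467.
Check: 419 · 467 = 195673.

467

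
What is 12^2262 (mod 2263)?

12^1 ≡ 12 (mod 2263)
12^2 ≡ 12^2 = 144 ≡ 144 (mod 2263)
12^4 ≡ 144^2 = 20736 ≡ 369 (mod 2263)
12^8 ≡ 369^2 = 136161 ≡ 381 (mod 2263)
12^16 ≡ 381^2 = 145161 ≡ 329 (mod 2263)
12^32 ≡ 329^2 = 108241 ≡ 1880 (mod 2263)
12^64 ≡ 1880^2 = 3534400 ≡ 1857 (mod 2263)
12^128 ≡ 1857^2 = 3448449 ≡ 1900 (mod 2263)
12^256 ≡ 1900^2 = 3610000 ≡ 515 (mod 2263)
12^512 ≡ 515^2 = 265225 ≡ 454 (mod 2263)
12^1024 ≡ 454^2 = 206116 ≡ 183 (mod 2263)
12^2048 ≡ 183^2 = 33489 ≡ 1807 (mod 2263)
2262 = 2048 + 128 + 64 + 16 + 4 + 2 in binary powers of 2.
So 12^2262 ≡ 1807 · 1900 · 1857 · 329 · 369 · 144 ≡ 593 (mod 2263).
Since 593 ≠ 1, base 12 is a Fermat witness: 2263 is composite.

593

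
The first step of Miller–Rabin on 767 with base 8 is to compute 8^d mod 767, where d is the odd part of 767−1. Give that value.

767 − 1 = 766 = 2^1 · 383, so d = 383.
8^1 ≡ 8 (mod 767)
8^2 ≡ 8^2 = 64 ≡ 64 (mod 767)
8^4 ≡ 64^2 = 4096 ≡ 261 (mod 767)
8^8 ≡ 261^2 = 68121 ≡ 625 (mod 767)
8^16 ≡ 625^2 = 390625 ≡ 222 (mod 767)
8^32 ≡ 222^2 = 49284 ≡ 196 (mod 767)
8^64 ≡ 196^2 = 38416 ≡ 66 (mod 767)
8^128 ≡ 66^2 = 4356 ≡ 521 (mod 767)
8^256 ≡ 521^2 = 271441 ≡ 690 (mod 767)
383 = 256 + 64 + 32 + 16 + 8 + 4 + 2 + 1 in binary powers of 2.
So 8^383 ≡ 690 · 66 · 196 · 222 · 625 · 261 · 64 · 8 ≡ 642 (mod 767).
Squaring chain: 642; never reaches −1, so base 8 is a Miller–Rabin witness that 767 is composite.

642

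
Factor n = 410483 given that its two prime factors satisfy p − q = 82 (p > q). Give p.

Since p = q + 82, we have 410483 = q(q + 82), so q² + 82q − 410483 = 0.
Discriminant: 82² + 4·410483 = 6724 + 1641932 = 1648656; √1648656 = 1284.
q = (−82 + 1284)/2 = 601, and p = q + 82 = 683.
Check: 601 · 683 = 410483.

683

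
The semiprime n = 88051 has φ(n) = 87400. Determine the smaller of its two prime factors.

φ(n) = (p−1)(q−1) = n − (p+q) + 1, so p + q = 88051 − 87400 + 1 = 652.
p and q are the roots of t² − 652t + 88051 = 0.
Discriminant: 652² − 4·88051 = 425104 − 352204 = 72900; √72900 = 270.
q = (652 − 270)/2 = 191, p = (652 + 270)/2 = 461.
Check: 191 · 461 = 88051.

191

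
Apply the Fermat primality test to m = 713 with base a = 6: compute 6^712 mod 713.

87

6^1 ≡ 6 (mod 713)
6^2 ≡ 6^2 = 36 ≡ 36 (mod 713)
6^4 ≡ 36^2 = 1296 ≡ 583 (mod 713)
6^8 ≡ 583^2 = 339889 ≡ 501 (mod 713)
6^16 ≡ 501^2 = 251001 ≡ 25 (mod 713)
6^32 ≡ 25^2 = 625 ≡ 625 (mod 713)
6^64 ≡ 625^2 = 390625 ≡ 614 (mod 713)
6^128 ≡ 614^2 = 376996 ≡ 532 (mod 713)
6^256 ≡ 532^2 = 283024 ≡ 676 (mod 713)
6^512 ≡ 676^2 = 456976 ≡ 656 (mod 713)
712 = 512 + 128 + 64 + 8 in binary powers of 2.
So 6^712 ≡ 656 · 532 · 614 · 501 ≡ 87 (mod 713).
Since 87 ≠ 1, base 6 is a Fermat witness: 713 is composite.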